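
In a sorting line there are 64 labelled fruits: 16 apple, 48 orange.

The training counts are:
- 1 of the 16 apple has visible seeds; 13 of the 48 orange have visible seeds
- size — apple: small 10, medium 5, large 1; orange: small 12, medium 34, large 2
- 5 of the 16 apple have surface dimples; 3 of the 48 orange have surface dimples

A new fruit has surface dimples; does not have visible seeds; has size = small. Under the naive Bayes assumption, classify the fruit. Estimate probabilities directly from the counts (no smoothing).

apple

apple: (16/64) × (15/16) × (10/16) × (5/16) = 0.0457763671875
orange: (48/64) × (35/48) × (12/48) × (3/48) = 0.008544921875
Highest score → apple.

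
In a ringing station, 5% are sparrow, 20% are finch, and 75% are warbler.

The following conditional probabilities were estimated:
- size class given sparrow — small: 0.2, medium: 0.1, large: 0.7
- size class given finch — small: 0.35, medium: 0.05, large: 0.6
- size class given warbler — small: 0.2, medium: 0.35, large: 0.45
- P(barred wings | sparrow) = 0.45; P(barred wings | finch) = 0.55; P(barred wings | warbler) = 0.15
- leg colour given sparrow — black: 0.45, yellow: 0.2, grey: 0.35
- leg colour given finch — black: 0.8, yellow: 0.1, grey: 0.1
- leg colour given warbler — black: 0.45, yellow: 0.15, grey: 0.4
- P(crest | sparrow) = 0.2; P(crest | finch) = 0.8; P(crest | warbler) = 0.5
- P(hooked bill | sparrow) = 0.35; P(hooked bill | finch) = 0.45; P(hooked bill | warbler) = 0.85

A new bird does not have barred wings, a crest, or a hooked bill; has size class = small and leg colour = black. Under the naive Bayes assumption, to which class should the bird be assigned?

sparrow: 0.05 × 0.2 × (1−0.45) × 0.45 × (1−0.2) × (1−0.35) = 0.001287
finch: 0.2 × 0.35 × (1−0.55) × 0.8 × (1−0.8) × (1−0.45) = 0.002772
warbler: 0.75 × 0.2 × (1−0.15) × 0.45 × (1−0.5) × (1−0.85) = 0.004303125
Highest score → warbler.

warbler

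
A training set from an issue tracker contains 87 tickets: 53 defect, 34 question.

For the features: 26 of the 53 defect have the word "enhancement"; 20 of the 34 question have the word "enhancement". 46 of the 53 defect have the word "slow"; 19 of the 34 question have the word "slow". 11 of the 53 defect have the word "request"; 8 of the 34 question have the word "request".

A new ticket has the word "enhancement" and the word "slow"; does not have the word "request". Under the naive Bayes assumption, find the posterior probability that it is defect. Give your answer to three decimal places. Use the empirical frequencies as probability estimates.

0.677

defect: (53/87) × (26/53) × (46/53) × (42/53) ≈ 0.205546
question: (34/87) × (20/34) × (19/34) × (26/34) ≈ 0.0982381
P(defect | x) = 0.205546 / 0.3037841 ≈ 0.677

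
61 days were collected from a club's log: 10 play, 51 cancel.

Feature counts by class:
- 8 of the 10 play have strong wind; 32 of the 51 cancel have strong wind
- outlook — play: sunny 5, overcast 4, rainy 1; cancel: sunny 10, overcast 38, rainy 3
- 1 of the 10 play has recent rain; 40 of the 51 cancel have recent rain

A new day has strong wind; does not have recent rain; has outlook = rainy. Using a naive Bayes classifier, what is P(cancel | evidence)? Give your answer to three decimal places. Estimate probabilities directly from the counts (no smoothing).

0.361

play: (10/61) × (8/10) × (1/10) × (9/10) ≈ 0.0118033
cancel: (51/61) × (32/51) × (3/51) × (11/51) ≈ 0.0066557
P(cancel | x) = 0.0066557 / 0.018459 ≈ 0.361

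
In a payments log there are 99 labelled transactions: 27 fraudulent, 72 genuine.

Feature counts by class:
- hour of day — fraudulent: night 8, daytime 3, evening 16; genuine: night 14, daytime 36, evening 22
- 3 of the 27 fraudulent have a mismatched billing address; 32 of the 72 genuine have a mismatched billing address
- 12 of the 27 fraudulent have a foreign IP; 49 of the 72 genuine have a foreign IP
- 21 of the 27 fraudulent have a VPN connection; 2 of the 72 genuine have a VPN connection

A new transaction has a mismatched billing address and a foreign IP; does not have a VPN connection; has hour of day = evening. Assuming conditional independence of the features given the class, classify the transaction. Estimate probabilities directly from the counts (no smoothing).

fraudulent: (27/99) × (16/27) × (3/27) × (12/27) × (6/27) ≈ 0.00177357
genuine: (72/99) × (22/72) × (32/72) × (49/72) × (70/72) ≈ 0.0653483
Highest score → genuine.

genuine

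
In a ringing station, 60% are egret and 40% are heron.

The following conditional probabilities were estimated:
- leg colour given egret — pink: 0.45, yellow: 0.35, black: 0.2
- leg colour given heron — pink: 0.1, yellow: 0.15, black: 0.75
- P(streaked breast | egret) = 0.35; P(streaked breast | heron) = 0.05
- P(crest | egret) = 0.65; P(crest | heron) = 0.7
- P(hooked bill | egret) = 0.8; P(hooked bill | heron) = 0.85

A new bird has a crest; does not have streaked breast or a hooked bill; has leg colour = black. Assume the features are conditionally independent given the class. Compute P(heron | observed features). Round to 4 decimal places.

egret: 0.6 × 0.2 × (1−0.35) × 0.65 × (1−0.8) = 0.01014
heron: 0.4 × 0.75 × (1−0.05) × 0.7 × (1−0.85) = 0.029925
P(heron | x) = 0.029925 / 0.040065 ≈ 0.7469

0.7469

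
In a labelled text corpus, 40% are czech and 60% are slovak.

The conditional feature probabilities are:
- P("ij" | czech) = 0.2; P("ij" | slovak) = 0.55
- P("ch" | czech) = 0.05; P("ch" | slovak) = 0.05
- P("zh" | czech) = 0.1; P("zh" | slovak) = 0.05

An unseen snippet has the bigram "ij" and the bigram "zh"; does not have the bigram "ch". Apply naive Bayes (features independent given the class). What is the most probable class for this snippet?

czech: 0.4 × 0.2 × (1−0.05) × 0.1 = 0.0076
slovak: 0.6 × 0.55 × (1−0.05) × 0.05 = 0.015675
Highest score → slovak.

slovak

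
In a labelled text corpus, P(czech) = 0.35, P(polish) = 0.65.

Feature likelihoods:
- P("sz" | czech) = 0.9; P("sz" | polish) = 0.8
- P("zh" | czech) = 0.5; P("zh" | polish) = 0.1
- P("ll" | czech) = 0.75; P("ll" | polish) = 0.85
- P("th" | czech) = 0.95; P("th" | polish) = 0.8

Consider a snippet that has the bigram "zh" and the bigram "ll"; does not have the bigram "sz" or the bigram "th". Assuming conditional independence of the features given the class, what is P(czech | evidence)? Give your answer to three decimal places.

0.229

czech: 0.35 × (1−0.9) × 0.5 × 0.75 × (1−0.95) = 0.00065625
polish: 0.65 × (1−0.8) × 0.1 × 0.85 × (1−0.8) = 0.00221
P(czech | x) = 0.00065625 / 0.00286625 ≈ 0.229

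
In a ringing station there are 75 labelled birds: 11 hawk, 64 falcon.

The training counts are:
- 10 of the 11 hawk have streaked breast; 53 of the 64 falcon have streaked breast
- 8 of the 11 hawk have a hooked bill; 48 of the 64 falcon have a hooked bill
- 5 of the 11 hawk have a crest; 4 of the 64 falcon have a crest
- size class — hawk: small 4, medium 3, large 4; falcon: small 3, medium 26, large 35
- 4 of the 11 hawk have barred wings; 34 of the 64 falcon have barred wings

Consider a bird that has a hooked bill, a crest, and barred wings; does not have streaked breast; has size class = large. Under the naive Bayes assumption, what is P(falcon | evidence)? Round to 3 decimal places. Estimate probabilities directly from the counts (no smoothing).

hawk: (11/75) × (1/11) × (8/11) × (5/11) × (4/11) × (4/11) ≈ 0.000582838
falcon: (64/75) × (11/64) × (48/64) × (4/64) × (35/64) × (34/64) = 0.00199737548828125
P(falcon | x) = 0.00199737548828125 / 0.00258021348828125 ≈ 0.774

0.774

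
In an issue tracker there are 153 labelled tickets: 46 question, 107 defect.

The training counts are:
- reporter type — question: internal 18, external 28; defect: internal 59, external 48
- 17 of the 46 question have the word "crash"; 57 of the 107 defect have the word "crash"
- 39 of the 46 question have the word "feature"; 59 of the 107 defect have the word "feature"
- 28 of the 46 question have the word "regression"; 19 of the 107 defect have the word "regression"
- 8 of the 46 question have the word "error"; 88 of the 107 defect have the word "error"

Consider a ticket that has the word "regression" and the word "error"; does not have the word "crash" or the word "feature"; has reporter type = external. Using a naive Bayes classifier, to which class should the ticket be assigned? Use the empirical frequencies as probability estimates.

defect

question: (46/153) × (28/46) × (29/46) × (7/46) × (28/46) × (8/46) ≈ 0.00185857
defect: (107/153) × (48/107) × (50/107) × (48/107) × (19/107) × (88/107) ≈ 0.00960422
Highest score → defect.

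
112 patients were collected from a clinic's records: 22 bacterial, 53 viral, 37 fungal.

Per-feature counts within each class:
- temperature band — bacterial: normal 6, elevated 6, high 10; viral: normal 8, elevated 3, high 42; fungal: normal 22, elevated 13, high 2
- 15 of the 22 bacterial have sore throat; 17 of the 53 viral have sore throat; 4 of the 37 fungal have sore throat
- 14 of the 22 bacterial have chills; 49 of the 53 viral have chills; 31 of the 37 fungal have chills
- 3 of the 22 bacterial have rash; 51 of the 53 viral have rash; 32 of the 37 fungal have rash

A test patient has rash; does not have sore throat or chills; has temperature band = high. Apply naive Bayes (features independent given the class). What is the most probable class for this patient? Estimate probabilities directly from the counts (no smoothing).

bacterial: (22/112) × (10/22) × (7/22) × (8/22) × (3/22) ≈ 0.00140872
viral: (53/112) × (42/53) × (36/53) × (4/53) × (51/53) ≈ 0.0184985
fungal: (37/112) × (2/37) × (33/37) × (6/37) × (32/37) ≈ 0.00223369
Highest score → viral.

viral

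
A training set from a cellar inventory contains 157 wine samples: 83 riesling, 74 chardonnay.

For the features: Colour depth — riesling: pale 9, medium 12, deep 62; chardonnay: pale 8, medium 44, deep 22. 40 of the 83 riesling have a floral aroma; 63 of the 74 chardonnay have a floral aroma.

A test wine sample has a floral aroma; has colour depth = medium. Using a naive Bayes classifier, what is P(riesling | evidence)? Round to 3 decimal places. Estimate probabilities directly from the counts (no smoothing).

riesling: (83/157) × (12/83) × (40/83) ≈ 0.0368352
chardonnay: (74/157) × (44/74) × (63/74) ≈ 0.238595
P(riesling | x) = 0.0368352 / 0.2754302 ≈ 0.134

0.134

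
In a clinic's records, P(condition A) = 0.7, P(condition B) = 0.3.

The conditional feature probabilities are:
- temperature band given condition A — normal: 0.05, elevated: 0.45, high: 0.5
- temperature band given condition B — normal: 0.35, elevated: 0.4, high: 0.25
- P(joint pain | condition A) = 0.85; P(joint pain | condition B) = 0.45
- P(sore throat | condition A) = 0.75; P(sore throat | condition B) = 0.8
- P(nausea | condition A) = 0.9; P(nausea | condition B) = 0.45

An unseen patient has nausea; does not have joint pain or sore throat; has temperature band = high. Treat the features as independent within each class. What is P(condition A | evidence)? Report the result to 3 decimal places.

condition A: 0.7 × 0.5 × (1−0.85) × (1−0.75) × 0.9 = 0.0118125
condition B: 0.3 × 0.25 × (1−0.45) × (1−0.8) × 0.45 = 0.0037125
P(condition A | x) = 0.0118125 / 0.015525 ≈ 0.761

0.761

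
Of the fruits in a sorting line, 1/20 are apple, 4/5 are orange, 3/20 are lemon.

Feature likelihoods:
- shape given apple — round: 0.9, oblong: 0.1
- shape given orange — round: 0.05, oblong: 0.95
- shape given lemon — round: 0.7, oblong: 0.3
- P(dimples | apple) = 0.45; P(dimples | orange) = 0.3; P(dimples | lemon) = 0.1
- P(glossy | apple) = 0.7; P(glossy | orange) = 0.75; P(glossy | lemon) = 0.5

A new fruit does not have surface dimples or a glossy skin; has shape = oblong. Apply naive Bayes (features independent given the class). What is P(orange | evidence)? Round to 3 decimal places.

apple: 0.05 × 0.1 × (1−0.45) × (1−0.7) = 0.000825
orange: 0.8 × 0.95 × (1−0.3) × (1−0.75) = 0.133
lemon: 0.15 × 0.3 × (1−0.1) × (1−0.5) = 0.02025
P(orange | x) = 0.133 / 0.154075 ≈ 0.863

0.863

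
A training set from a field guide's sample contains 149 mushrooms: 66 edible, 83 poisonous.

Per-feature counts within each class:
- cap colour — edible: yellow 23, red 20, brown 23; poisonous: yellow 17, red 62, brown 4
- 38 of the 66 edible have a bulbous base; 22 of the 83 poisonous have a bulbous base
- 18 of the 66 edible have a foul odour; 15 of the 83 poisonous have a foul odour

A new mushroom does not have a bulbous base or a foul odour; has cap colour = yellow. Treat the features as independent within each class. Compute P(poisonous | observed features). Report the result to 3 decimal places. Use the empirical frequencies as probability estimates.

0.591

edible: (66/149) × (23/66) × (28/66) × (48/66) ≈ 0.047627
poisonous: (83/149) × (17/83) × (61/83) × (68/83) ≈ 0.0686982
P(poisonous | x) = 0.0686982 / 0.1163252 ≈ 0.591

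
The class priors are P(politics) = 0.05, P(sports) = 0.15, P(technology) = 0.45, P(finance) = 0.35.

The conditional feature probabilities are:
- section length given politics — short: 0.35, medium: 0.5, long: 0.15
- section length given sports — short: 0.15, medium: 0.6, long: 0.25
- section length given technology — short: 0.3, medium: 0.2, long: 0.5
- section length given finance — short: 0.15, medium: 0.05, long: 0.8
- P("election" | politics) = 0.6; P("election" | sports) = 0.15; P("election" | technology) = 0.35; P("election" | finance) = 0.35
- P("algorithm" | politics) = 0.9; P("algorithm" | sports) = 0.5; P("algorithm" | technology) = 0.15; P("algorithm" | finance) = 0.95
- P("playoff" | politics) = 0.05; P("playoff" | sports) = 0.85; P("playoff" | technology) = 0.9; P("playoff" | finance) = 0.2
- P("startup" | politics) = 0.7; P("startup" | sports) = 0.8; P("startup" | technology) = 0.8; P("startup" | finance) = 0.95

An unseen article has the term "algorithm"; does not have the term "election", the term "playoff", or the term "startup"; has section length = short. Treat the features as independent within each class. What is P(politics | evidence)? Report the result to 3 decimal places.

politics: 0.05 × 0.35 × (1−0.6) × 0.9 × (1−0.05) × (1−0.7) = 0.0017955
sports: 0.15 × 0.15 × (1−0.15) × 0.5 × (1−0.85) × (1−0.8) = 0.000286875
technology: 0.45 × 0.3 × (1−0.35) × 0.15 × (1−0.9) × (1−0.8) = 0.00026325
finance: 0.35 × 0.15 × (1−0.35) × 0.95 × (1−0.2) × (1−0.95) = 0.00129675
P(politics | x) = 0.0017955 / 0.003642375 ≈ 0.493

0.493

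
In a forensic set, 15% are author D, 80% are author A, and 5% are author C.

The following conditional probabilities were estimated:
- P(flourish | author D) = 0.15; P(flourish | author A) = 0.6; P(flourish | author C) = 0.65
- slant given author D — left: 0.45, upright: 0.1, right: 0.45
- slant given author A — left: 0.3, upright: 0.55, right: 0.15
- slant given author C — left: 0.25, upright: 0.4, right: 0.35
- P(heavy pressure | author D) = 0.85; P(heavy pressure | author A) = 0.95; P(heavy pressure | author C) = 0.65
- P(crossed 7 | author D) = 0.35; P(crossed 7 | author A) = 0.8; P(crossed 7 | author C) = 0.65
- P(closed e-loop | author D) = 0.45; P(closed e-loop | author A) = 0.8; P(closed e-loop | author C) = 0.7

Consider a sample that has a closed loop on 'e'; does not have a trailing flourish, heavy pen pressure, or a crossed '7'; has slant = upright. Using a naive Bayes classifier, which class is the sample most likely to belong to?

author D: 0.15 × (1−0.15) × 0.1 × (1−0.85) × (1−0.35) × 0.45 = 0.00055940625
author A: 0.8 × (1−0.6) × 0.55 × (1−0.95) × (1−0.8) × 0.8 = 0.001408
author C: 0.05 × (1−0.65) × 0.4 × (1−0.65) × (1−0.65) × 0.7 = 0.00060025
Highest score → author A.

author A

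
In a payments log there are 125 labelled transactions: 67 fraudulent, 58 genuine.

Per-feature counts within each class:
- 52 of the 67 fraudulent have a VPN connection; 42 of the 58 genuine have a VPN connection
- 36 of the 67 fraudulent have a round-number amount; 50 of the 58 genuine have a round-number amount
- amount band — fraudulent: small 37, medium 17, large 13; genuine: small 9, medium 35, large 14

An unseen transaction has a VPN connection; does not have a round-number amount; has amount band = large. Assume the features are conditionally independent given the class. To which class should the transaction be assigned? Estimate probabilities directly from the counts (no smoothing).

fraudulent: (67/125) × (52/67) × (31/67) × (13/67) ≈ 0.0373464
genuine: (58/125) × (42/58) × (8/58) × (14/58) ≈ 0.0111867
Highest score → fraudulent.

fraudulent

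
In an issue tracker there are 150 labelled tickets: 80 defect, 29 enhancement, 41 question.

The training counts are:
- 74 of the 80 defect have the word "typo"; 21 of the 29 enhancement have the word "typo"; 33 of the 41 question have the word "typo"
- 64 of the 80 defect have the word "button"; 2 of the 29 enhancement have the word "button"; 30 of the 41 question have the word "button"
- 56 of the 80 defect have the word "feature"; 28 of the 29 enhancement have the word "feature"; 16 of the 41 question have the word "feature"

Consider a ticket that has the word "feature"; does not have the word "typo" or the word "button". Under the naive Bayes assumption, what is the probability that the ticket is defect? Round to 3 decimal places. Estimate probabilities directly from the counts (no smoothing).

0.095

defect: (80/150) × (6/80) × (16/80) × (56/80) = 0.0056
enhancement: (29/150) × (8/29) × (27/29) × (28/29) ≈ 0.0479429
question: (41/150) × (8/41) × (11/41) × (16/41) ≈ 0.00558398
P(defect | x) = 0.0056 / 0.05912688 ≈ 0.095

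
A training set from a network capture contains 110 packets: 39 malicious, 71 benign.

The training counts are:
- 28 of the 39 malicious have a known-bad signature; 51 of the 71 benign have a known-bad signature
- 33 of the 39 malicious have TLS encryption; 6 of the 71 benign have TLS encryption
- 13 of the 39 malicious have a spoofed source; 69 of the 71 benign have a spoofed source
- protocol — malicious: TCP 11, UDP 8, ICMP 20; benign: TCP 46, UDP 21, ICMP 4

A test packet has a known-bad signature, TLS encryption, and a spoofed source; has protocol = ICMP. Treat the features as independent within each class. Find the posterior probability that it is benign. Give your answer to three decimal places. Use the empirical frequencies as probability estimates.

0.055

malicious: (39/110) × (28/39) × (33/39) × (13/39) × (20/39) ≈ 0.0368179
benign: (71/110) × (51/71) × (6/71) × (69/71) × (4/71) ≈ 0.00214518
P(benign | x) = 0.00214518 / 0.03896308 ≈ 0.055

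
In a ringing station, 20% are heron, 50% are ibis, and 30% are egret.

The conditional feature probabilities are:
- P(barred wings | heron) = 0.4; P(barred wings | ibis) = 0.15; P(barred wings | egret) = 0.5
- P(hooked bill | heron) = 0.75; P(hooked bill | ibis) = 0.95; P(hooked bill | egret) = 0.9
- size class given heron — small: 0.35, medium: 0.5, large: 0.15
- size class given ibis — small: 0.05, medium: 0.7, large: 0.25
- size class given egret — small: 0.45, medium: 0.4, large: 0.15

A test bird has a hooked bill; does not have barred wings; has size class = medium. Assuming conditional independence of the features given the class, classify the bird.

ibis

heron: 0.2 × (1−0.4) × 0.75 × 0.5 = 0.045
ibis: 0.5 × (1−0.15) × 0.95 × 0.7 = 0.282625
egret: 0.3 × (1−0.5) × 0.9 × 0.4 = 0.054
Highest score → ibis.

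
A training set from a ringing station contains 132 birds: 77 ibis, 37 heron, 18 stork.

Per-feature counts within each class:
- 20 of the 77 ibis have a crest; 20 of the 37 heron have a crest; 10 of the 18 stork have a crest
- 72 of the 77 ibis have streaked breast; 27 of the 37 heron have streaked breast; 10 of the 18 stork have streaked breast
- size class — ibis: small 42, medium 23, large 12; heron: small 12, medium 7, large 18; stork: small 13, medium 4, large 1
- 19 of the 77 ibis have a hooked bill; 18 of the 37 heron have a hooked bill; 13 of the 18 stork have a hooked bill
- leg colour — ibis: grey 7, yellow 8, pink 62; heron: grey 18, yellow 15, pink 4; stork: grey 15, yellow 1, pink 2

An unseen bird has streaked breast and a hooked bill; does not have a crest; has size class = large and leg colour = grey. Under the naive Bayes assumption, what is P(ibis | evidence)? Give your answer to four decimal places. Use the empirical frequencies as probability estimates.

ibis: (77/132) × (57/77) × (72/77) × (12/77) × (19/77) × (7/77) ≈ 0.00141157
heron: (37/132) × (17/37) × (27/37) × (18/37) × (18/37) × (18/37) ≈ 0.0108206
stork: (18/132) × (8/18) × (10/18) × (1/18) × (13/18) × (15/18) ≈ 0.0011258
P(ibis | x) = 0.00141157 / 0.01335797 ≈ 0.1057

0.1057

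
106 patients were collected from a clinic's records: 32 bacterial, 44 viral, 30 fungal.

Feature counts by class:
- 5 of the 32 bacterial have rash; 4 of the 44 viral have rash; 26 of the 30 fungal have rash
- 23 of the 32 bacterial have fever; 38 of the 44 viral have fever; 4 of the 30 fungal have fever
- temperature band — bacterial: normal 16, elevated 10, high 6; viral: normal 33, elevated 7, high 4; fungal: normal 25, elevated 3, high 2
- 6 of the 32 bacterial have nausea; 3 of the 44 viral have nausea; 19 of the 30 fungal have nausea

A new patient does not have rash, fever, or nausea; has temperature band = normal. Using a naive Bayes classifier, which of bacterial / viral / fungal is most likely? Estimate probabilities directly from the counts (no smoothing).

viral

bacterial: (32/106) × (27/32) × (9/32) × (16/32) × (26/32) ≈ 0.0291034
viral: (44/106) × (40/44) × (6/44) × (33/44) × (41/44) ≈ 0.0359621
fungal: (30/106) × (4/30) × (26/30) × (25/30) × (11/30) ≈ 0.00999301
Highest score → viral.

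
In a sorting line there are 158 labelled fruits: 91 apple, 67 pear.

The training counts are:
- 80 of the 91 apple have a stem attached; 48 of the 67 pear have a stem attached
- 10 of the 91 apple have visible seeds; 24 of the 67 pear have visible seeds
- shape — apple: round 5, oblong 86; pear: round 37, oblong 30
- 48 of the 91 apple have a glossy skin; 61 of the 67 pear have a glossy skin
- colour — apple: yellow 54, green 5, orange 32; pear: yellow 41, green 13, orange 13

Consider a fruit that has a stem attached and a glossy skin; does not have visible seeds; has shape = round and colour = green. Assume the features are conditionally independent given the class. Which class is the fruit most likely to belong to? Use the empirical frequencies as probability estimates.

apple: (91/158) × (80/91) × (81/91) × (5/91) × (48/91) × (5/91) ≈ 0.000717685
pear: (67/158) × (48/67) × (43/67) × (37/67) × (61/67) × (13/67) ≈ 0.0190208
Highest score → pear.

pear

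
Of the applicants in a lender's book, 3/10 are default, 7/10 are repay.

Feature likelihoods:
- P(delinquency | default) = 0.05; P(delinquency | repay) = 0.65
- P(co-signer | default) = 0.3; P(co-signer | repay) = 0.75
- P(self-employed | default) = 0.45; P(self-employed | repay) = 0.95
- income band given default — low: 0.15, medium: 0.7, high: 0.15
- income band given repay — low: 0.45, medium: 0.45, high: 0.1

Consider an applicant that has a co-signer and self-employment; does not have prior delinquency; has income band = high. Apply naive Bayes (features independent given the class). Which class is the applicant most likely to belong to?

repay

default: 0.3 × (1−0.05) × 0.3 × 0.45 × 0.15 = 0.00577125
repay: 0.7 × (1−0.65) × 0.75 × 0.95 × 0.1 = 0.01745625
Highest score → repay.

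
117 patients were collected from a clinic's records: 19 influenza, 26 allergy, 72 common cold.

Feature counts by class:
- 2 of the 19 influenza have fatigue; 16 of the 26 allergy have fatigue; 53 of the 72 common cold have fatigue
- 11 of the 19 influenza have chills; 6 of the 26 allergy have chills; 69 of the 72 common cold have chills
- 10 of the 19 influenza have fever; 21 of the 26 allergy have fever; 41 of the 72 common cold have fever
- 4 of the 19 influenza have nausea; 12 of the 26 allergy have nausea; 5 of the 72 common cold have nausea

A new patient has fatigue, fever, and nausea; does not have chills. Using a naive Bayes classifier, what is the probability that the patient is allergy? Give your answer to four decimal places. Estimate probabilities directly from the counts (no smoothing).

0.9621

influenza: (19/117) × (2/19) × (8/19) × (10/19) × (4/19) ≈ 0.000797505
allergy: (26/117) × (16/26) × (20/26) × (21/26) × (12/26) ≈ 0.0392143
common cold: (72/117) × (53/72) × (3/72) × (41/72) × (5/72) ≈ 0.000746393
P(allergy | x) = 0.0392143 / 0.040758198 ≈ 0.9621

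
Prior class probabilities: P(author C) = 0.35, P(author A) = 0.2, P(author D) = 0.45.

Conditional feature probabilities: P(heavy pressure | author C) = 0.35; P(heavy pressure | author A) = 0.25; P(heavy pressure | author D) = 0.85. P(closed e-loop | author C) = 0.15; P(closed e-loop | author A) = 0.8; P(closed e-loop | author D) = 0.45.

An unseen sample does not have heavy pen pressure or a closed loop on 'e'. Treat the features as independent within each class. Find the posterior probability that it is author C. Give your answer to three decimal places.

author C: 0.35 × (1−0.35) × (1−0.15) = 0.193375
author A: 0.2 × (1−0.25) × (1−0.8) = 0.03
author D: 0.45 × (1−0.85) × (1−0.45) = 0.037125
P(author C | x) = 0.193375 / 0.2605 ≈ 0.742

0.742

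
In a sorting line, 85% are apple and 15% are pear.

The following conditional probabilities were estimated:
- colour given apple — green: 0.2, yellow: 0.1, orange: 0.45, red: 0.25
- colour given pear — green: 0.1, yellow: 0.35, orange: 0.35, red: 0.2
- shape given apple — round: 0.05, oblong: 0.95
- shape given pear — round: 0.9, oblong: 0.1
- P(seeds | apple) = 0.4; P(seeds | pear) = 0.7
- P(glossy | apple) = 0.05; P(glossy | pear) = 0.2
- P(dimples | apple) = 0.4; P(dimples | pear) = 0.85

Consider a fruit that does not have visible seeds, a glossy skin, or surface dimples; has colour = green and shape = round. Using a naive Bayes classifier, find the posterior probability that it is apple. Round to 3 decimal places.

0.857

apple: 0.85 × 0.2 × 0.05 × (1−0.4) × (1−0.05) × (1−0.4) = 0.002907
pear: 0.15 × 0.1 × 0.9 × (1−0.7) × (1−0.2) × (1−0.85) = 0.000486
P(apple | x) = 0.002907 / 0.003393 ≈ 0.857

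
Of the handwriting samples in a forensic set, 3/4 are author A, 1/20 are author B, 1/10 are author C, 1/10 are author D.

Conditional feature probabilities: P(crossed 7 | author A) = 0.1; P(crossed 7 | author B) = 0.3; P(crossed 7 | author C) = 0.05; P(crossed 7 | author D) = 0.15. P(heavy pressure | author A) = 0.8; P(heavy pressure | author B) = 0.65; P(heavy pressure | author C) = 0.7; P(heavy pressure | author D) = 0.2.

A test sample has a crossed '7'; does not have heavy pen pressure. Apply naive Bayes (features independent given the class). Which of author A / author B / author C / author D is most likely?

author A

author A: 0.75 × 0.1 × (1−0.8) = 0.015
author B: 0.05 × 0.3 × (1−0.65) = 0.00525
author C: 0.1 × 0.05 × (1−0.7) = 0.0015
author D: 0.1 × 0.15 × (1−0.2) = 0.012
Highest score → author A.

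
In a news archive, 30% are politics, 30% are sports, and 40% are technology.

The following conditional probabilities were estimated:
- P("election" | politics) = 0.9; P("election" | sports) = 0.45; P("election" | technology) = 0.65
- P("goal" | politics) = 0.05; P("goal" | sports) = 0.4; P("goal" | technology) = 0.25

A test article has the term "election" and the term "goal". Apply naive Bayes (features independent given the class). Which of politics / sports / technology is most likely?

technology

politics: 0.3 × 0.9 × 0.05 = 0.0135
sports: 0.3 × 0.45 × 0.4 = 0.054
technology: 0.4 × 0.65 × 0.25 = 0.065
Highest score → technology.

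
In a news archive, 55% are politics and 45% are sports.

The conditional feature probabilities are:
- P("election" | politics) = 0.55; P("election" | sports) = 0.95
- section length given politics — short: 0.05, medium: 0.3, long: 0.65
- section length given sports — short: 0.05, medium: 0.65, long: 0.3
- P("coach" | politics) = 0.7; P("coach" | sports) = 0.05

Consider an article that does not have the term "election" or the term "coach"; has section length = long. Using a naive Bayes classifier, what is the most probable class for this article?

politics: 0.55 × (1−0.55) × 0.65 × (1−0.7) = 0.0482625
sports: 0.45 × (1−0.95) × 0.3 × (1−0.05) = 0.0064125
Highest score → politics.

politics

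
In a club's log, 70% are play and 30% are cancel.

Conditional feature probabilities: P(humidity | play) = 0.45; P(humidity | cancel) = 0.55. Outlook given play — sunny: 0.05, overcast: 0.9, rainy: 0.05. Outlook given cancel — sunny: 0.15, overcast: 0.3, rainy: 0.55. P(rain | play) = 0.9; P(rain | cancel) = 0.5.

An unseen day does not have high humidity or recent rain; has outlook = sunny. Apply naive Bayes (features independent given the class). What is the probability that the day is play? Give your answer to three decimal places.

0.160

play: 0.7 × (1−0.45) × 0.05 × (1−0.9) = 0.001925
cancel: 0.3 × (1−0.55) × 0.15 × (1−0.5) = 0.010125
P(play | x) = 0.001925 / 0.01205 ≈ 0.160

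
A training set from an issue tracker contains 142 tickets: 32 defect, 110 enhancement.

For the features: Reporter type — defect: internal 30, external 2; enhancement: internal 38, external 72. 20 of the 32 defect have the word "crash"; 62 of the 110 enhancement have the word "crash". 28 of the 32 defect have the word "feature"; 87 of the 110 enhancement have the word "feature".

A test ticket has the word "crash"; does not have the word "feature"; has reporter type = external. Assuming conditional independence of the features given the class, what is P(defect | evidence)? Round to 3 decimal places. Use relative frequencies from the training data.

defect: (32/142) × (2/32) × (20/32) × (4/32) ≈ 0.00110035
enhancement: (110/142) × (72/110) × (62/110) × (23/110) ≈ 0.0597556
P(defect | x) = 0.00110035 / 0.06085595 ≈ 0.018

0.018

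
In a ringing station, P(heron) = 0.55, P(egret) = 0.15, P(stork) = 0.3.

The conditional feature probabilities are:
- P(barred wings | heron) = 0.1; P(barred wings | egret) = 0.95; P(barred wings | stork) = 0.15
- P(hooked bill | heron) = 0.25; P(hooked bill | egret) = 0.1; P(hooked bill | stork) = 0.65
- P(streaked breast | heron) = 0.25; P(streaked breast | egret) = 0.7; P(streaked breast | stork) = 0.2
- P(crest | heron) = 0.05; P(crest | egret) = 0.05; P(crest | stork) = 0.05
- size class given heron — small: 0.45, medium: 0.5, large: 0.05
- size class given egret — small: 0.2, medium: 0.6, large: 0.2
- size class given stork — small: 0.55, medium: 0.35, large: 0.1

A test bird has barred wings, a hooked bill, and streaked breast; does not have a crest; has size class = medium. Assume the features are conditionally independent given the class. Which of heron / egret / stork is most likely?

egret

heron: 0.55 × 0.1 × 0.25 × 0.25 × (1−0.05) × 0.5 = 0.0016328125
egret: 0.15 × 0.95 × 0.1 × 0.7 × (1−0.05) × 0.6 = 0.00568575
stork: 0.3 × 0.15 × 0.65 × 0.2 × (1−0.05) × 0.35 = 0.001945125
Highest score → egret.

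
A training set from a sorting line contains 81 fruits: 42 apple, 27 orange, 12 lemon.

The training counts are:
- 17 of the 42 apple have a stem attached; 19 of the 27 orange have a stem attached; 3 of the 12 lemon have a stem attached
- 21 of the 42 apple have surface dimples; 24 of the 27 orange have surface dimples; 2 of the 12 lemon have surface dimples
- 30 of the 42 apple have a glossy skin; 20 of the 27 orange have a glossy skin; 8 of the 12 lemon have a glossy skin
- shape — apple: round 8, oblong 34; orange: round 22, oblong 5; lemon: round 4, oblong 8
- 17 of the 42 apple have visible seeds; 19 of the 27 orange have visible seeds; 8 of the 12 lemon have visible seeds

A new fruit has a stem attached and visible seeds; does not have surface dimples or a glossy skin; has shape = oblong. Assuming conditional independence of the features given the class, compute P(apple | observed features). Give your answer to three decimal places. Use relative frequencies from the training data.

0.643

apple: (42/81) × (17/42) × (21/42) × (12/42) × (34/42) × (17/42) ≈ 0.00982415
orange: (27/81) × (19/27) × (3/27) × (7/27) × (5/27) × (19/27) ≈ 0.000880555
lemon: (12/81) × (3/12) × (10/12) × (4/12) × (8/12) × (8/12) ≈ 0.00457247
P(apple | x) = 0.00982415 / 0.015277175 ≈ 0.643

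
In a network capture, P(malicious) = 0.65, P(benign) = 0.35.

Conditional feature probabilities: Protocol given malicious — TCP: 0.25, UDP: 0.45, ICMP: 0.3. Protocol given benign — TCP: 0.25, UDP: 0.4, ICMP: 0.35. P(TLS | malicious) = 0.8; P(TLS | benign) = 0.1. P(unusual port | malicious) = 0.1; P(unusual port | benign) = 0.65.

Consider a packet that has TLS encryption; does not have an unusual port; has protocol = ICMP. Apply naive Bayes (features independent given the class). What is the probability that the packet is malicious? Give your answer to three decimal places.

malicious: 0.65 × 0.3 × 0.8 × (1−0.1) = 0.1404
benign: 0.35 × 0.35 × 0.1 × (1−0.65) = 0.0042875
P(malicious | x) = 0.1404 / 0.1446875 ≈ 0.970

0.970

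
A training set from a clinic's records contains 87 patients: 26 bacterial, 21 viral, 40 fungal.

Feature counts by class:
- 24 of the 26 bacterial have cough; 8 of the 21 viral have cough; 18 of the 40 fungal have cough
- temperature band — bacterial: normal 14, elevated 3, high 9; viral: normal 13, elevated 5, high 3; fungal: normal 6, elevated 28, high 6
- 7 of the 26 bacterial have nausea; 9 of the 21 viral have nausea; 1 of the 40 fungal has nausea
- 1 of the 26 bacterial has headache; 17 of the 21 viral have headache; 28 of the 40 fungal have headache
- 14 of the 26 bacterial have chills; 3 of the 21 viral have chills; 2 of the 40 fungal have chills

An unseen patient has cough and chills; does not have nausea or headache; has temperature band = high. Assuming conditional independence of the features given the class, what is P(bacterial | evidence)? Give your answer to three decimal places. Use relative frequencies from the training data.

bacterial: (26/87) × (24/26) × (9/26) × (19/26) × (25/26) × (14/26) ≈ 0.0361296
viral: (21/87) × (8/21) × (3/21) × (12/21) × (4/21) × (3/21) ≈ 0.000204257
fungal: (40/87) × (18/40) × (6/40) × (39/40) × (12/40) × (2/40) ≈ 0.000453879
P(bacterial | x) = 0.0361296 / 0.036787736 ≈ 0.982

0.982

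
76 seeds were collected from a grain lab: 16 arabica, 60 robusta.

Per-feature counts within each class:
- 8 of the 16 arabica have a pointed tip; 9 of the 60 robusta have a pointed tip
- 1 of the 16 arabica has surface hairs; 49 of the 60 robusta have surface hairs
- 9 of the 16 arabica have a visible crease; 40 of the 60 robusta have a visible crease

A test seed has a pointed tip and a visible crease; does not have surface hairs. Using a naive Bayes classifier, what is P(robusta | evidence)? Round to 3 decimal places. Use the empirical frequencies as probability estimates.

arabica: (16/76) × (8/16) × (15/16) × (9/16) ≈ 0.0555099
robusta: (60/76) × (9/60) × (11/60) × (40/60) ≈ 0.0144737
P(robusta | x) = 0.0144737 / 0.0699836 ≈ 0.207

0.207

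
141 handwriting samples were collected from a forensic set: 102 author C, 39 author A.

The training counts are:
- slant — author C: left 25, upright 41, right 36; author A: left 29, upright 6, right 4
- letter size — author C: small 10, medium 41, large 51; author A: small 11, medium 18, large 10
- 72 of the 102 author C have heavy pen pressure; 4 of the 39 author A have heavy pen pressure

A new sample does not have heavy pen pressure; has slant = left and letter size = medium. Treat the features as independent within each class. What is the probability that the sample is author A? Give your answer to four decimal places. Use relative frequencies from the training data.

0.8025

author C: (102/141) × (25/102) × (41/102) × (30/102) ≈ 0.0209617
author A: (39/141) × (29/39) × (18/39) × (35/39) ≈ 0.0851903
P(author A | x) = 0.0851903 / 0.106152 ≈ 0.8025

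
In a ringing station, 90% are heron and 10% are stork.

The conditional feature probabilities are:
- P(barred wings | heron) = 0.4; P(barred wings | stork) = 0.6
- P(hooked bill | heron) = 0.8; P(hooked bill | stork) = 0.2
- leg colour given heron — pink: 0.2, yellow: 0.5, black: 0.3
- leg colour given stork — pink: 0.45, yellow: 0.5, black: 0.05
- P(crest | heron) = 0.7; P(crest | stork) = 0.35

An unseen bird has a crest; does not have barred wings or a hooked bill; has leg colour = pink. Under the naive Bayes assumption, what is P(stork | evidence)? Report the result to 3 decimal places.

0.250

heron: 0.9 × (1−0.4) × (1−0.8) × 0.2 × 0.7 = 0.01512
stork: 0.1 × (1−0.6) × (1−0.2) × 0.45 × 0.35 = 0.00504
P(stork | x) = 0.00504 / 0.02016 ≈ 0.250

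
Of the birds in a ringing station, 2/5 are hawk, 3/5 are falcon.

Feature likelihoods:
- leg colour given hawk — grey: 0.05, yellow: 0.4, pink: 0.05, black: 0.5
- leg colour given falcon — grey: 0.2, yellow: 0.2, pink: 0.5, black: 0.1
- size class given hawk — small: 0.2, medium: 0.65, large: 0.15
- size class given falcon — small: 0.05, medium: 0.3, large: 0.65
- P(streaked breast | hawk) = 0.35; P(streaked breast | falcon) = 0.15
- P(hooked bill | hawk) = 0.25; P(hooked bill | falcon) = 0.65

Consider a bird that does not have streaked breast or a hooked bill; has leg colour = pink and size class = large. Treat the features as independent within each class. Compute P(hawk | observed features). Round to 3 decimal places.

0.025

hawk: 0.4 × 0.05 × 0.15 × (1−0.35) × (1−0.25) = 0.0014625
falcon: 0.6 × 0.5 × 0.65 × (1−0.15) × (1−0.65) = 0.0580125
P(hawk | x) = 0.0014625 / 0.059475 ≈ 0.025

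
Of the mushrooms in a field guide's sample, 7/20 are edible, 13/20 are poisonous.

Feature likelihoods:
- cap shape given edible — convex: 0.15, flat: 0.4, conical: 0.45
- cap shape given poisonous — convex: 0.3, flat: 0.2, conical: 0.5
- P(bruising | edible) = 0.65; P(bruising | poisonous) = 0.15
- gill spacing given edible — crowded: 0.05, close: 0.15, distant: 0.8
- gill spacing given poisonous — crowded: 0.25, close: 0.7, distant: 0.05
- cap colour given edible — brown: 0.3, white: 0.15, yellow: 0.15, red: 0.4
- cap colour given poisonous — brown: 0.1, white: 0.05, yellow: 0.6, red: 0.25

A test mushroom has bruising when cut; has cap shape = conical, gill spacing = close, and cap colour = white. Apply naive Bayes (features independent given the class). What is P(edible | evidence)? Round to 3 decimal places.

edible: 0.35 × 0.45 × 0.65 × 0.15 × 0.15 = 0.0023034375
poisonous: 0.65 × 0.5 × 0.15 × 0.7 × 0.05 = 0.00170625
P(edible | x) = 0.0023034375 / 0.0040096875 ≈ 0.574

0.574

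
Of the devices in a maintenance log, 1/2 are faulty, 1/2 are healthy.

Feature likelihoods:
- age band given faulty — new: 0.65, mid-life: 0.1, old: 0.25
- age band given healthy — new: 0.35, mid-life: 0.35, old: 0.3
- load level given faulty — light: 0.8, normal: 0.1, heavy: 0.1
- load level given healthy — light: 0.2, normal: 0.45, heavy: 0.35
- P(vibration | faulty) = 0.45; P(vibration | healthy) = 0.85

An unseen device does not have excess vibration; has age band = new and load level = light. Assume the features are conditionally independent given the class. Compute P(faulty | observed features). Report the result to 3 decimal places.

faulty: 0.5 × 0.65 × 0.8 × (1−0.45) = 0.143
healthy: 0.5 × 0.35 × 0.2 × (1−0.85) = 0.00525
P(faulty | x) = 0.143 / 0.14825 ≈ 0.965

0.965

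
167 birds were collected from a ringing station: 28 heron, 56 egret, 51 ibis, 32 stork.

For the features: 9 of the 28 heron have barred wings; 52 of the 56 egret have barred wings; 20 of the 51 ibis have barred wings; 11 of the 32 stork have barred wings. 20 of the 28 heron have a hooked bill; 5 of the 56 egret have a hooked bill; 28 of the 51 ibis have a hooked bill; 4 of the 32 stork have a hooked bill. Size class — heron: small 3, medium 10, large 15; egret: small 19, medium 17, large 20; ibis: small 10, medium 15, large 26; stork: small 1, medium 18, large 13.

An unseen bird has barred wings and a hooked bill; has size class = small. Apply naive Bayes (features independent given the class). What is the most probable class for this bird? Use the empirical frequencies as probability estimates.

heron: (28/167) × (9/28) × (20/28) × (3/28) ≈ 0.0041244
egret: (56/167) × (52/56) × (5/56) × (19/56) ≈ 0.00943267
ibis: (51/167) × (20/51) × (28/51) × (10/51) ≈ 0.0128923
stork: (32/167) × (11/32) × (4/32) × (1/32) ≈ 0.000257298
Highest score → ibis.

ibis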